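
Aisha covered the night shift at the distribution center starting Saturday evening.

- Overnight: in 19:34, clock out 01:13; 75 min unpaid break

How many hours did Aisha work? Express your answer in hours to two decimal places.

4.40 hours

Overnight: 19:34 → midnight = 4 h 26 min; midnight → 01:13 = 1 h 13 min; span 5 h 39 min; less 75 min break → 4 h 24 min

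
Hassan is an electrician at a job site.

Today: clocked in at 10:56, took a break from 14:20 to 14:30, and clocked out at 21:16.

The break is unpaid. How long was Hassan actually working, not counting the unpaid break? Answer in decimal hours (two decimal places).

10.17 hours

Today: 10:56–21:16 = 10 h 20 min; less 10 min break → 10 h 10 min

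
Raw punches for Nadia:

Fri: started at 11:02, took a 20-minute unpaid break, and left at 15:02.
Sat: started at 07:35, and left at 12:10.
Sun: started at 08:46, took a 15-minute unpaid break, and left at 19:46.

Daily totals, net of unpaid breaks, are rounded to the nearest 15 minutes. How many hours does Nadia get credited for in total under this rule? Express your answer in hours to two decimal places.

19.00 hours

Fri: 11:02–15:02 = 4 h 0 min − 20 min = 3 h 40 min → rounds to 3 h 45 min
Sat: 07:35–12:10 = 4 h 35 min → rounds to 4 h 30 min
Sun: 08:46–19:46 = 11 h 0 min − 15 min = 10 h 45 min → rounds to 10 h 45 min
Total credited: 19 h 0 min.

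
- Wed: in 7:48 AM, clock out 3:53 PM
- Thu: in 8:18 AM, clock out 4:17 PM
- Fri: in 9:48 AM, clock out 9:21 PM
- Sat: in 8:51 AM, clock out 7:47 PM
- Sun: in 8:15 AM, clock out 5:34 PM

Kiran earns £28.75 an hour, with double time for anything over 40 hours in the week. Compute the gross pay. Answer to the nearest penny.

£1602.33

Wed: 7:48 AM–3:53 PM = 8 h 5 min
Thu: 8:18 AM–4:17 PM = 7 h 59 min
Fri: 9:48 AM–9:21 PM = 11 h 33 min
Sat: 8:51 AM–7:47 PM = 10 h 56 min
Sun: 8:15 AM–5:34 PM = 9 h 19 min
Total worked: 47 h 52 min = 2872 min.
Regular 40 h 0 min = 2400 min at £28.75/h; overtime 7 h 52 min = 472 min at £57.50/h.
Pay = (2400 × £28.75 + 472 × £57.50) ÷ 60 = £1602.33.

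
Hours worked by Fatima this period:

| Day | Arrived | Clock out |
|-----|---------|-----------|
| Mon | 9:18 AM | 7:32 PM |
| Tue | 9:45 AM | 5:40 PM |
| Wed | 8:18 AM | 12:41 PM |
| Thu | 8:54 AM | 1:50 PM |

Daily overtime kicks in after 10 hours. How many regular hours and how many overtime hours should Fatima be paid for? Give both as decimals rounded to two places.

Mon: 9:18 AM–7:32 PM = 10 h 14 min
Tue: 9:45 AM–5:40 PM = 7 h 55 min
Wed: 8:18 AM–12:41 PM = 4 h 23 min
Thu: 8:54 AM–1:50 PM = 4 h 56 min
Mon reg 10 h 0 min / OT 0 h 14 min; Tue reg 7 h 55 min / OT 0 h 0 min; Wed reg 4 h 23 min / OT 0 h 0 min; Thu reg 4 h 56 min / OT 0 h 0 min.
Totals: regular 27 h 14 min, overtime 0 h 14 min.

Regular 27.23 hours, overtime 0.23 hours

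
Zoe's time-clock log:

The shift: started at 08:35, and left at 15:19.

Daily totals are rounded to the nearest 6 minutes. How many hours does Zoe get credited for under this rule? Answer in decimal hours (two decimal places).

The shift: 08:35–15:19 = 6 h 44 min → rounds to 6 h 42 min

6.70 hours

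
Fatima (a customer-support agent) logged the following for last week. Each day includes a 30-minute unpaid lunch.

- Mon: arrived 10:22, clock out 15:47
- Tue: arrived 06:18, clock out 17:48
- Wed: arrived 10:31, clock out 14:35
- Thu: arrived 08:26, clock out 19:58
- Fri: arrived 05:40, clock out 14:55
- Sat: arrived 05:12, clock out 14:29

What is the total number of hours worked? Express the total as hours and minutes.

48 h 3 min

Mon: 10:22–15:47 = 5 h 25 min; less 30 min break → 4 h 55 min
Tue: 06:18–17:48 = 11 h 30 min; less 30 min break → 11 h 0 min
Wed: 10:31–14:35 = 4 h 4 min; less 30 min break → 3 h 34 min
Thu: 08:26–19:58 = 11 h 32 min; less 30 min break → 11 h 2 min
Fri: 05:40–14:55 = 9 h 15 min; less 30 min break → 8 h 45 min
Sat: 05:12–14:29 = 9 h 17 min; less 30 min break → 8 h 47 min
Total: 4 h 55 min + 11 h 0 min + 3 h 34 min + 11 h 2 min + 8 h 45 min + 8 h 47 min = 48 h 3 min.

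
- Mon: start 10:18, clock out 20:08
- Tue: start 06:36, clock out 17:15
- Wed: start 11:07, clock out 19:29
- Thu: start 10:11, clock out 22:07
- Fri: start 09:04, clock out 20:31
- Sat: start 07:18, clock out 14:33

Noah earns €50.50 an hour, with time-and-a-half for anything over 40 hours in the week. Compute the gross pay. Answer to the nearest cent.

€3495.86

Mon: 10:18–20:08 = 9 h 50 min
Tue: 06:36–17:15 = 10 h 39 min
Wed: 11:07–19:29 = 8 h 22 min
Thu: 10:11–22:07 = 11 h 56 min
Fri: 09:04–20:31 = 11 h 27 min
Sat: 07:18–14:33 = 7 h 15 min
Total worked: 59 h 29 min = 3569 min.
Regular 40 h 0 min = 2400 min at €50.50/h; overtime 19 h 29 min = 1169 min at €75.75/h.
Pay = (2400 × €50.50 + 1169 × €75.75) ÷ 60 = €3495.86.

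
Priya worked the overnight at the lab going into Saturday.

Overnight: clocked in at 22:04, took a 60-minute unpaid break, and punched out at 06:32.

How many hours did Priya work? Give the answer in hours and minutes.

7 h 28 min

Overnight: 22:04 → midnight = 1 h 56 min; midnight → 06:32 = 6 h 32 min; span 8 h 28 min; less 60 min break → 7 h 28 min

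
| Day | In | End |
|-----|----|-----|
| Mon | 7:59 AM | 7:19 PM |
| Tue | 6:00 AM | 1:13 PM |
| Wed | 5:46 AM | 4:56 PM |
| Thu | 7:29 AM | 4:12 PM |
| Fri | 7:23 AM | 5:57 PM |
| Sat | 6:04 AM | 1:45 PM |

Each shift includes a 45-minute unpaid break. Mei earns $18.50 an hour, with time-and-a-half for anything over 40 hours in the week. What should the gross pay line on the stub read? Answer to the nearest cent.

Mon: 7:59 AM–7:19 PM = 11 h 20 min; less 45 min break → 10 h 35 min
Tue: 6:00 AM–1:13 PM = 7 h 13 min; less 45 min break → 6 h 28 min
Wed: 5:46 AM–4:56 PM = 11 h 10 min; less 45 min break → 10 h 25 min
Thu: 7:29 AM–4:12 PM = 8 h 43 min; less 45 min break → 7 h 58 min
Fri: 7:23 AM–5:57 PM = 10 h 34 min; less 45 min break → 9 h 49 min
Sat: 6:04 AM–1:45 PM = 7 h 41 min; less 45 min break → 6 h 56 min
Total worked: 52 h 11 min = 3131 min.
Regular 40 h 0 min = 2400 min at $18.50/h; overtime 12 h 11 min = 731 min at $27.75/h.
Pay = (2400 × $18.50 + 731 × $27.75) ÷ 60 = $1078.09.

$1078.09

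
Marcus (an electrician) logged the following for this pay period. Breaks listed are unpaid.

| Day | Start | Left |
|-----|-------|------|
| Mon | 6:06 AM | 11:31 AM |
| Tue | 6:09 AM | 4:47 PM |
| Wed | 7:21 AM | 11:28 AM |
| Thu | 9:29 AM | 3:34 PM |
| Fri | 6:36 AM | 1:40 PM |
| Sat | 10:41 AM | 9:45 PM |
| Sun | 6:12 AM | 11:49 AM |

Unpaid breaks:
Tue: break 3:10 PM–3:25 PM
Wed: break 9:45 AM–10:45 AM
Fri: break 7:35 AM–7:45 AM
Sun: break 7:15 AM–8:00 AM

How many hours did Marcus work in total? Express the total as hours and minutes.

Mon: 6:06 AM–11:31 AM = 5 h 25 min
Tue: 6:09 AM–4:47 PM = 10 h 38 min; less 15 min break → 10 h 23 min
Wed: 7:21 AM–11:28 AM = 4 h 7 min; less 60 min break → 3 h 7 min
Thu: 9:29 AM–3:34 PM = 6 h 5 min
Fri: 6:36 AM–1:40 PM = 7 h 4 min; less 10 min break → 6 h 54 min
Sat: 10:41 AM–9:45 PM = 11 h 4 min
Sun: 6:12 AM–11:49 AM = 5 h 37 min; less 45 min break → 4 h 52 min
Total: 5 h 25 min + 10 h 23 min + 3 h 7 min + 6 h 5 min + 6 h 54 min + 11 h 4 min + 4 h 52 min = 47 h 50 min.

47 h 50 min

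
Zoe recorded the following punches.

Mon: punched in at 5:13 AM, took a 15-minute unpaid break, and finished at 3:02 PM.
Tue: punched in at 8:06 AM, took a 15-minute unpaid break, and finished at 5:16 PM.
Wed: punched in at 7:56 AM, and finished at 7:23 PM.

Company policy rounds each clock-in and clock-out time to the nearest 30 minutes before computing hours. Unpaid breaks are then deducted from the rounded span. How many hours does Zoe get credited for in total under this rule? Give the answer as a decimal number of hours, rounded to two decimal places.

Mon: in 5:13 AM→5:00 AM, out 3:02 PM→3:00 PM; 10 h 0 min − 15 min = 9 h 45 min
Tue: in 8:06 AM→8:00 AM, out 5:16 PM→5:30 PM; 9 h 30 min − 15 min = 9 h 15 min
Wed: in 7:56 AM→8:00 AM, out 7:23 PM→7:30 PM; 11 h 30 min
Total credited: 30 h 30 min.

30.50 hours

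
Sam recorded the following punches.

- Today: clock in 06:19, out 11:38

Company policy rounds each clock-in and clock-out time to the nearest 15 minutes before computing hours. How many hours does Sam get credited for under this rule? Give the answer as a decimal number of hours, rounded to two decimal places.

Today: in 06:19→06:15, out 11:38→11:45; 5 h 30 min

5.50 hours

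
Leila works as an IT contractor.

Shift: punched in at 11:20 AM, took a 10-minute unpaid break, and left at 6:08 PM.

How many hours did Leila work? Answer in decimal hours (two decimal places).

6.63 hours

Shift: 11:20 AM–6:08 PM = 6 h 48 min; less 10 min break → 6 h 38 min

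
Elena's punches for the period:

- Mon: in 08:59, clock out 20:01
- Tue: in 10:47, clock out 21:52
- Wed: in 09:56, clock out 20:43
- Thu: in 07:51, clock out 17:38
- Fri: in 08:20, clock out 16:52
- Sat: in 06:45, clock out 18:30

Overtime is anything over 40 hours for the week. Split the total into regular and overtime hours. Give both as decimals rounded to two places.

Regular 40.00 hours, overtime 22.97 hours

Mon: 08:59–20:01 = 11 h 2 min
Tue: 10:47–21:52 = 11 h 5 min
Wed: 09:56–20:43 = 10 h 47 min
Thu: 07:51–17:38 = 9 h 47 min
Fri: 08:20–16:52 = 8 h 32 min
Sat: 06:45–18:30 = 11 h 45 min
Total worked: 62 h 58 min = 62.97 h.
Threshold 40 h → overtime 22 h 58 min, regular 40 h 0 min.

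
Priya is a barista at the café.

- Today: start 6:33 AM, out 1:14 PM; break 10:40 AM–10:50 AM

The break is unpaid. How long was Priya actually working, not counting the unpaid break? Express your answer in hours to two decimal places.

Today: 6:33 AM–1:14 PM = 6 h 41 min; less 10 min break → 6 h 31 min

6.52 hours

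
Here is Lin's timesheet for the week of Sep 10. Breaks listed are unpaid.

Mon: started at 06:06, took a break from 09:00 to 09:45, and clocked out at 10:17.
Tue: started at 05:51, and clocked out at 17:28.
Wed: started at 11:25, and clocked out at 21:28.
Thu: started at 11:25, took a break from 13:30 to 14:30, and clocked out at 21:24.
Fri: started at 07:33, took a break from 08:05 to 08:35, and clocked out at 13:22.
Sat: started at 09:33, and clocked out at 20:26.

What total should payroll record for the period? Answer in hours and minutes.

50 h 17 min

Mon: 06:06–10:17 = 4 h 11 min; less 45 min break → 3 h 26 min
Tue: 05:51–17:28 = 11 h 37 min
Wed: 11:25–21:28 = 10 h 3 min
Thu: 11:25–21:24 = 9 h 59 min; less 60 min break → 8 h 59 min
Fri: 07:33–13:22 = 5 h 49 min; less 30 min break → 5 h 19 min
Sat: 09:33–20:26 = 10 h 53 min
Total: 3 h 26 min + 11 h 37 min + 10 h 3 min + 8 h 59 min + 5 h 19 min + 10 h 53 min = 50 h 17 min.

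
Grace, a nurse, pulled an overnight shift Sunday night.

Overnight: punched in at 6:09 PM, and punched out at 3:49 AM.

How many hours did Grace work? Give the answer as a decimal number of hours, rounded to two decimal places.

9.67 hours

Overnight: 6:09 PM → midnight = 5 h 51 min; midnight → 3:49 AM = 3 h 49 min; span 9 h 40 min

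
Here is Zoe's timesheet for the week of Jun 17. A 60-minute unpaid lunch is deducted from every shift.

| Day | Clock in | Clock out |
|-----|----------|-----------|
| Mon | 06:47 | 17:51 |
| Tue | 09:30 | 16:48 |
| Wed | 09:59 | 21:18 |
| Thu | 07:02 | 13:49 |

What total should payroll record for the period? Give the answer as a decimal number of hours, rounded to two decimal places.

32.47 hours

Mon: 06:47–17:51 = 11 h 4 min; less 60 min break → 10 h 4 min
Tue: 09:30–16:48 = 7 h 18 min; less 60 min break → 6 h 18 min
Wed: 09:59–21:18 = 11 h 19 min; less 60 min break → 10 h 19 min
Thu: 07:02–13:49 = 6 h 47 min; less 60 min break → 5 h 47 min
Total: 10 h 4 min + 6 h 18 min + 10 h 19 min + 5 h 47 min = 32 h 28 min.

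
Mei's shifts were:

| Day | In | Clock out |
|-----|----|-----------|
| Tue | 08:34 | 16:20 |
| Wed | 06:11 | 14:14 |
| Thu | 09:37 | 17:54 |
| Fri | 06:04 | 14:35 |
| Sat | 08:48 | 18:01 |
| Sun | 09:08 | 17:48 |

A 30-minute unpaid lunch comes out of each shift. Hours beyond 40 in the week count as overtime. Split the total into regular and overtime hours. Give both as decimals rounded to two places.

Tue: 08:34–16:20 = 7 h 46 min; less 30 min break → 7 h 16 min
Wed: 06:11–14:14 = 8 h 3 min; less 30 min break → 7 h 33 min
Thu: 09:37–17:54 = 8 h 17 min; less 30 min break → 7 h 47 min
Fri: 06:04–14:35 = 8 h 31 min; less 30 min break → 8 h 1 min
Sat: 08:48–18:01 = 9 h 13 min; less 30 min break → 8 h 43 min
Sun: 09:08–17:48 = 8 h 40 min; less 30 min break → 8 h 10 min
Total worked: 47 h 30 min = 47.50 h.
Threshold 40 h → overtime 7 h 30 min, regular 40 h 0 min.

Regular 40.00 hours, overtime 7.50 hours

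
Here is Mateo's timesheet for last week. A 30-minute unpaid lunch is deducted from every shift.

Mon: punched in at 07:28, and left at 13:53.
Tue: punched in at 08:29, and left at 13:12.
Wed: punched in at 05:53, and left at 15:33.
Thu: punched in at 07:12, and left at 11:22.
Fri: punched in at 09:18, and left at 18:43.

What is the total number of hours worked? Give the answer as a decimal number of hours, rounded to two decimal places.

Mon: 07:28–13:53 = 6 h 25 min; less 30 min break → 5 h 55 min
Tue: 08:29–13:12 = 4 h 43 min; less 30 min break → 4 h 13 min
Wed: 05:53–15:33 = 9 h 40 min; less 30 min break → 9 h 10 min
Thu: 07:12–11:22 = 4 h 10 min; less 30 min break → 3 h 40 min
Fri: 09:18–18:43 = 9 h 25 min; less 30 min break → 8 h 55 min
Total: 5 h 55 min + 4 h 13 min + 9 h 10 min + 3 h 40 min + 8 h 55 min = 31 h 53 min.

31.88 hours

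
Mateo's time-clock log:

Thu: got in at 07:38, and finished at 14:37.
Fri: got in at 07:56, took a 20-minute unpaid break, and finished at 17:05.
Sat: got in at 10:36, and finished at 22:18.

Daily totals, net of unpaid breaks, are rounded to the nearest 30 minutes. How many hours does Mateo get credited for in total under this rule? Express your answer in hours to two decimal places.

27.50 hours

Thu: 07:38–14:37 = 6 h 59 min → rounds to 7 h 0 min
Fri: 07:56–17:05 = 9 h 9 min − 20 min = 8 h 49 min → rounds to 9 h 0 min
Sat: 10:36–22:18 = 11 h 42 min → rounds to 11 h 30 min
Total credited: 27 h 30 min.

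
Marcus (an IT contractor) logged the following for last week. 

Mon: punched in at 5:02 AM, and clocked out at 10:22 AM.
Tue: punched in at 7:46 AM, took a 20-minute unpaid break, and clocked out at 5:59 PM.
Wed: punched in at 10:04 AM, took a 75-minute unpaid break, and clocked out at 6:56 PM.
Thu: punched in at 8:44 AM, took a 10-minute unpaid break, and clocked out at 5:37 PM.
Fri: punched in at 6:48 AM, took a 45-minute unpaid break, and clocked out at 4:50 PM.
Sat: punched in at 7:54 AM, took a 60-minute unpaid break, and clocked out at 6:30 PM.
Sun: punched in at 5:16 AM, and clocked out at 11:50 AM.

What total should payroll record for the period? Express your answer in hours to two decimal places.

Mon: 5:02 AM–10:22 AM = 5 h 20 min
Tue: 7:46 AM–5:59 PM = 10 h 13 min; less 20 min break → 9 h 53 min
Wed: 10:04 AM–6:56 PM = 8 h 52 min; less 75 min break → 7 h 37 min
Thu: 8:44 AM–5:37 PM = 8 h 53 min; less 10 min break → 8 h 43 min
Fri: 6:48 AM–4:50 PM = 10 h 2 min; less 45 min break → 9 h 17 min
Sat: 7:54 AM–6:30 PM = 10 h 36 min; less 60 min break → 9 h 36 min
Sun: 5:16 AM–11:50 AM = 6 h 34 min
Total: 5 h 20 min + 9 h 53 min + 7 h 37 min + 8 h 43 min + 9 h 17 min + 9 h 36 min + 6 h 34 min = 57 h 0 min.

57.00 hours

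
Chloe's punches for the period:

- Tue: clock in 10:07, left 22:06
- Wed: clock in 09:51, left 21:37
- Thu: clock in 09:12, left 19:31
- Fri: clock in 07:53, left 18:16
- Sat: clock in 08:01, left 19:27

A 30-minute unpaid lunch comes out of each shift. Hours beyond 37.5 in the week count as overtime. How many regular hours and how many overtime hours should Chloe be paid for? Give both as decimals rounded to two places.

Regular 37.50 hours, overtime 15.88 hours

Tue: 10:07–22:06 = 11 h 59 min; less 30 min break → 11 h 29 min
Wed: 09:51–21:37 = 11 h 46 min; less 30 min break → 11 h 16 min
Thu: 09:12–19:31 = 10 h 19 min; less 30 min break → 9 h 49 min
Fri: 07:53–18:16 = 10 h 23 min; less 30 min break → 9 h 53 min
Sat: 08:01–19:27 = 11 h 26 min; less 30 min break → 10 h 56 min
Total worked: 53 h 23 min = 53.38 h.
Threshold 37.5 h → overtime 15 h 53 min, regular 37 h 30 min.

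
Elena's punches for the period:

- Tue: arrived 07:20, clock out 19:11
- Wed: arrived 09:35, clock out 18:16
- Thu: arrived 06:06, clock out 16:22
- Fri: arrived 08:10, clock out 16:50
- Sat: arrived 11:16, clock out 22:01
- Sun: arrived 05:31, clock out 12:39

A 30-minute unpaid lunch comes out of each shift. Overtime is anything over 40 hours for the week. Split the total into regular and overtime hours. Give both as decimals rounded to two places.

Tue: 07:20–19:11 = 11 h 51 min; less 30 min break → 11 h 21 min
Wed: 09:35–18:16 = 8 h 41 min; less 30 min break → 8 h 11 min
Thu: 06:06–16:22 = 10 h 16 min; less 30 min break → 9 h 46 min
Fri: 08:10–16:50 = 8 h 40 min; less 30 min break → 8 h 10 min
Sat: 11:16–22:01 = 10 h 45 min; less 30 min break → 10 h 15 min
Sun: 05:31–12:39 = 7 h 8 min; less 30 min break → 6 h 38 min
Total worked: 54 h 21 min = 54.35 h.
Threshold 40 h → overtime 14 h 21 min, regular 40 h 0 min.

Regular 40.00 hours, overtime 14.35 hours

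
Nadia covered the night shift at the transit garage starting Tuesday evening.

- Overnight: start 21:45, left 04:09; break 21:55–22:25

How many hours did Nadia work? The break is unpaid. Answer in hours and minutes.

5 h 54 min

Overnight: 21:45 → midnight = 2 h 15 min; midnight → 04:09 = 4 h 9 min; span 6 h 24 min; less 30 min break → 5 h 54 min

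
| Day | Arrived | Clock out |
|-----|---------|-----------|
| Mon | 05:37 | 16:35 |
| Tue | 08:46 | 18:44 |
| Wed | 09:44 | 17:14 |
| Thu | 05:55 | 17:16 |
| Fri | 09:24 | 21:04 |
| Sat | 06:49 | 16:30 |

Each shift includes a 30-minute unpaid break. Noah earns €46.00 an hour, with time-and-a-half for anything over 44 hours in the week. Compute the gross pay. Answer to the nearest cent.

Mon: 05:37–16:35 = 10 h 58 min; less 30 min break → 10 h 28 min
Tue: 08:46–18:44 = 9 h 58 min; less 30 min break → 9 h 28 min
Wed: 09:44–17:14 = 7 h 30 min; less 30 min break → 7 h 0 min
Thu: 05:55–17:16 = 11 h 21 min; less 30 min break → 10 h 51 min
Fri: 09:24–21:04 = 11 h 40 min; less 30 min break → 11 h 10 min
Sat: 06:49–16:30 = 9 h 41 min; less 30 min break → 9 h 11 min
Total worked: 58 h 8 min = 3488 min.
Regular 44 h 0 min = 2640 min at €46.00/h; overtime 14 h 8 min = 848 min at €69.00/h.
Pay = (2640 × €46.00 + 848 × €69.00) ÷ 60 = €2999.20.

€2999.20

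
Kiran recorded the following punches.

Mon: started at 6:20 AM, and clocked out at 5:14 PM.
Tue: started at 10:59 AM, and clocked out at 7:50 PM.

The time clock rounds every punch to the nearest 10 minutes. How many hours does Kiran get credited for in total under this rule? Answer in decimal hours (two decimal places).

Mon: in 6:20 AM→6:20 AM, out 5:14 PM→5:10 PM; 10 h 50 min
Tue: in 10:59 AM→11:00 AM, out 7:50 PM→7:50 PM; 8 h 50 min
Total credited: 19 h 40 min.

19.67 hours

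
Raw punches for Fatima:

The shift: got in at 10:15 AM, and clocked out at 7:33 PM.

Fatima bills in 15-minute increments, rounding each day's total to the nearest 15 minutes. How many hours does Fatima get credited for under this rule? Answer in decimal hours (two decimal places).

The shift: 10:15 AM–7:33 PM = 9 h 18 min → rounds to 9 h 15 min

9.25 hours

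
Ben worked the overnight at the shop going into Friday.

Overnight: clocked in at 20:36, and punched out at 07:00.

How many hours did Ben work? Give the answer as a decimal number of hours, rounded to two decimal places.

10.40 hours

Overnight: 20:36 → midnight = 3 h 24 min; midnight → 07:00 = 7 h 0 min; span 10 h 24 min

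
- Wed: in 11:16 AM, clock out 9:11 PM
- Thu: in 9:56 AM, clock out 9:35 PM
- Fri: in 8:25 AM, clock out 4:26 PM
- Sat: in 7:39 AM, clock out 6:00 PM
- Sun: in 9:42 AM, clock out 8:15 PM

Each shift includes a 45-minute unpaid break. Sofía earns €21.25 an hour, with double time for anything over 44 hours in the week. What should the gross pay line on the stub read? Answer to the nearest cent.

€1051.17

Wed: 11:16 AM–9:11 PM = 9 h 55 min; less 45 min break → 9 h 10 min
Thu: 9:56 AM–9:35 PM = 11 h 39 min; less 45 min break → 10 h 54 min
Fri: 8:25 AM–4:26 PM = 8 h 1 min; less 45 min break → 7 h 16 min
Sat: 7:39 AM–6:00 PM = 10 h 21 min; less 45 min break → 9 h 36 min
Sun: 9:42 AM–8:15 PM = 10 h 33 min; less 45 min break → 9 h 48 min
Total worked: 46 h 44 min = 2804 min.
Regular 44 h 0 min = 2640 min at €21.25/h; overtime 2 h 44 min = 164 min at €42.50/h.
Pay = (2640 × €21.25 + 164 × €42.50) ÷ 60 = €1051.17.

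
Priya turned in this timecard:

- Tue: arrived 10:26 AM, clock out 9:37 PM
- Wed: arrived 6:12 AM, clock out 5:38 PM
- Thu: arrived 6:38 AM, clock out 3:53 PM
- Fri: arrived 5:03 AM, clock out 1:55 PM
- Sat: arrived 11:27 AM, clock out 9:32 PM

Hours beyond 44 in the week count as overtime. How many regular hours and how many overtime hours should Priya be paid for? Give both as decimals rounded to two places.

Regular 44.00 hours, overtime 6.82 hours

Tue: 10:26 AM–9:37 PM = 11 h 11 min
Wed: 6:12 AM–5:38 PM = 11 h 26 min
Thu: 6:38 AM–3:53 PM = 9 h 15 min
Fri: 5:03 AM–1:55 PM = 8 h 52 min
Sat: 11:27 AM–9:32 PM = 10 h 5 min
Total worked: 50 h 49 min = 50.82 h.
Threshold 44 h → overtime 6 h 49 min, regular 44 h 0 min.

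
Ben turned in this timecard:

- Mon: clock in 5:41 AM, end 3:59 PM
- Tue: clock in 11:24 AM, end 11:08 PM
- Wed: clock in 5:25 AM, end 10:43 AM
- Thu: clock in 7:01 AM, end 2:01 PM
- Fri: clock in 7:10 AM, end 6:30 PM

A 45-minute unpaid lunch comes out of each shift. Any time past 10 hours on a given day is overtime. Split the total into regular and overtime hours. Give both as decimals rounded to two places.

Regular 40.35 hours, overtime 1.57 hours

Mon: 5:41 AM–3:59 PM = 10 h 18 min; less 45 min break → 9 h 33 min
Tue: 11:24 AM–11:08 PM = 11 h 44 min; less 45 min break → 10 h 59 min
Wed: 5:25 AM–10:43 AM = 5 h 18 min; less 45 min break → 4 h 33 min
Thu: 7:01 AM–2:01 PM = 7 h 0 min; less 45 min break → 6 h 15 min
Fri: 7:10 AM–6:30 PM = 11 h 20 min; less 45 min break → 10 h 35 min
Mon reg 9 h 33 min / OT 0 h 0 min; Tue reg 10 h 0 min / OT 0 h 59 min; Wed reg 4 h 33 min / OT 0 h 0 min; Thu reg 6 h 15 min / OT 0 h 0 min; Fri reg 10 h 0 min / OT 0 h 35 min.
Totals: regular 40 h 21 min, overtime 1 h 34 min.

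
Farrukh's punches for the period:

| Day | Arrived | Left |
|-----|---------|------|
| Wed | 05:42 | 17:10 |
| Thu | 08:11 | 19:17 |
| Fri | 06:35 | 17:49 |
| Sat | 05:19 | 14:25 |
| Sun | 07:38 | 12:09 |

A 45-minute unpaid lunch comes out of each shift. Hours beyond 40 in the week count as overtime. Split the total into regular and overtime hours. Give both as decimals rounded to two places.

Wed: 05:42–17:10 = 11 h 28 min; less 45 min break → 10 h 43 min
Thu: 08:11–19:17 = 11 h 6 min; less 45 min break → 10 h 21 min
Fri: 06:35–17:49 = 11 h 14 min; less 45 min break → 10 h 29 min
Sat: 05:19–14:25 = 9 h 6 min; less 45 min break → 8 h 21 min
Sun: 07:38–12:09 = 4 h 31 min; less 45 min break → 3 h 46 min
Total worked: 43 h 40 min = 43.67 h.
Threshold 40 h → overtime 3 h 40 min, regular 40 h 0 min.

Regular 40.00 hours, overtime 3.67 hours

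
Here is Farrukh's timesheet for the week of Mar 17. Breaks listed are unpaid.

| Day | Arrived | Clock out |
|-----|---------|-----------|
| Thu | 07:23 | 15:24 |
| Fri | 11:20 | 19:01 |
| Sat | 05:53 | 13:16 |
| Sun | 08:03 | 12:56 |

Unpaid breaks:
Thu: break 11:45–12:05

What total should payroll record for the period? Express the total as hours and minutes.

Thu: 07:23–15:24 = 8 h 1 min; less 20 min break → 7 h 41 min
Fri: 11:20–19:01 = 7 h 41 min
Sat: 05:53–13:16 = 7 h 23 min
Sun: 08:03–12:56 = 4 h 53 min
Total: 7 h 41 min + 7 h 41 min + 7 h 23 min + 4 h 53 min = 27 h 38 min.

27 h 38 min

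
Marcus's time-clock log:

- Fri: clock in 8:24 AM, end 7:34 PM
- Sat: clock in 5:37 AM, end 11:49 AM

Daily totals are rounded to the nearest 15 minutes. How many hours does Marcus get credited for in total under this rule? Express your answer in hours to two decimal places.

Fri: 8:24 AM–7:34 PM = 11 h 10 min → rounds to 11 h 15 min
Sat: 5:37 AM–11:49 AM = 6 h 12 min → rounds to 6 h 15 min
Total credited: 17 h 30 min.

17.50 hours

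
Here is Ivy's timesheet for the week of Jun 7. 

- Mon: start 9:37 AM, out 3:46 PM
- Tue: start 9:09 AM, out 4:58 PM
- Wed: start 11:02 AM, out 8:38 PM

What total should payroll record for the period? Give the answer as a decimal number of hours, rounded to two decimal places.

Mon: 9:37 AM–3:46 PM = 6 h 9 min
Tue: 9:09 AM–4:58 PM = 7 h 49 min
Wed: 11:02 AM–8:38 PM = 9 h 36 min
Total: 6 h 9 min + 7 h 49 min + 9 h 36 min = 23 h 34 min.

23.57 hours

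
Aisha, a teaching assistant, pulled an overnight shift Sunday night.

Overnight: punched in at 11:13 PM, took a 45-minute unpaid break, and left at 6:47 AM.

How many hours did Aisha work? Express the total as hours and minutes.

Overnight: 11:13 PM → midnight = 0 h 47 min; midnight → 6:47 AM = 6 h 47 min; span 7 h 34 min; less 45 min break → 6 h 49 min

6 h 49 min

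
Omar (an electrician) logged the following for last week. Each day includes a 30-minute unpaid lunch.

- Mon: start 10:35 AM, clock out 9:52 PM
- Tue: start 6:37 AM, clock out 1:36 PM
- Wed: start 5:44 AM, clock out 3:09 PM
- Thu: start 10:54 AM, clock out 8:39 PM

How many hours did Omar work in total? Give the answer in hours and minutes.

Mon: 10:35 AM–9:52 PM = 11 h 17 min; less 30 min break → 10 h 47 min
Tue: 6:37 AM–1:36 PM = 6 h 59 min; less 30 min break → 6 h 29 min
Wed: 5:44 AM–3:09 PM = 9 h 25 min; less 30 min break → 8 h 55 min
Thu: 10:54 AM–8:39 PM = 9 h 45 min; less 30 min break → 9 h 15 min
Total: 10 h 47 min + 6 h 29 min + 8 h 55 min + 9 h 15 min = 35 h 26 min.

35 h 26 min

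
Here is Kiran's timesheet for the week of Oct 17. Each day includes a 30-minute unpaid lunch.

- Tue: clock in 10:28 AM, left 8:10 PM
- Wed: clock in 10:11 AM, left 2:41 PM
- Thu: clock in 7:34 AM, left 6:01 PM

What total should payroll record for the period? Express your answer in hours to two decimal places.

Tue: 10:28 AM–8:10 PM = 9 h 42 min; less 30 min break → 9 h 12 min
Wed: 10:11 AM–2:41 PM = 4 h 30 min; less 30 min break → 4 h 0 min
Thu: 7:34 AM–6:01 PM = 10 h 27 min; less 30 min break → 9 h 57 min
Total: 9 h 12 min + 4 h 0 min + 9 h 57 min = 23 h 9 min.

23.15 hours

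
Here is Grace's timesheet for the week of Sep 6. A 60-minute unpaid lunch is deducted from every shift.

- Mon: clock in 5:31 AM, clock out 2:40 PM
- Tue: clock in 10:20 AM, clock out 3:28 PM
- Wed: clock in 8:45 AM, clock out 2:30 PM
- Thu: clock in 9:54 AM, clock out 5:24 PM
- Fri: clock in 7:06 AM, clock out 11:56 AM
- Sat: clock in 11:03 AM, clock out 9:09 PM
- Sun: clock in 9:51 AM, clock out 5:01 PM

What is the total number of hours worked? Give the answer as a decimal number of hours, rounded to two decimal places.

42.63 hours

Mon: 5:31 AM–2:40 PM = 9 h 9 min; less 60 min break → 8 h 9 min
Tue: 10:20 AM–3:28 PM = 5 h 8 min; less 60 min break → 4 h 8 min
Wed: 8:45 AM–2:30 PM = 5 h 45 min; less 60 min break → 4 h 45 min
Thu: 9:54 AM–5:24 PM = 7 h 30 min; less 60 min break → 6 h 30 min
Fri: 7:06 AM–11:56 AM = 4 h 50 min; less 60 min break → 3 h 50 min
Sat: 11:03 AM–9:09 PM = 10 h 6 min; less 60 min break → 9 h 6 min
Sun: 9:51 AM–5:01 PM = 7 h 10 min; less 60 min break → 6 h 10 min
Total: 8 h 9 min + 4 h 8 min + 4 h 45 min + 6 h 30 min + 3 h 50 min + 9 h 6 min + 6 h 10 min = 42 h 38 min.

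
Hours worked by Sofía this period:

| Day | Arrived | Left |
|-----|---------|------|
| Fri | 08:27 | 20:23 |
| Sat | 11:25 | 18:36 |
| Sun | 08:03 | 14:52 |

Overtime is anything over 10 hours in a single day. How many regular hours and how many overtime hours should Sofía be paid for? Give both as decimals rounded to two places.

Fri: 08:27–20:23 = 11 h 56 min
Sat: 11:25–18:36 = 7 h 11 min
Sun: 08:03–14:52 = 6 h 49 min
Fri reg 10 h 0 min / OT 1 h 56 min; Sat reg 7 h 11 min / OT 0 h 0 min; Sun reg 6 h 49 min / OT 0 h 0 min.
Totals: regular 24 h 0 min, overtime 1 h 56 min.

Regular 24.00 hours, overtime 1.93 hours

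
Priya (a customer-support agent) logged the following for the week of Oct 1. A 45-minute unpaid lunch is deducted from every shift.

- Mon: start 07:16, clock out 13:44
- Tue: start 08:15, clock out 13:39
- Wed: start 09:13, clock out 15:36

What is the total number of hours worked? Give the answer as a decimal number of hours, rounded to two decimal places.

Mon: 07:16–13:44 = 6 h 28 min; less 45 min break → 5 h 43 min
Tue: 08:15–13:39 = 5 h 24 min; less 45 min break → 4 h 39 min
Wed: 09:13–15:36 = 6 h 23 min; less 45 min break → 5 h 38 min
Total: 5 h 43 min + 4 h 39 min + 5 h 38 min = 16 h 0 min.

16.00 hours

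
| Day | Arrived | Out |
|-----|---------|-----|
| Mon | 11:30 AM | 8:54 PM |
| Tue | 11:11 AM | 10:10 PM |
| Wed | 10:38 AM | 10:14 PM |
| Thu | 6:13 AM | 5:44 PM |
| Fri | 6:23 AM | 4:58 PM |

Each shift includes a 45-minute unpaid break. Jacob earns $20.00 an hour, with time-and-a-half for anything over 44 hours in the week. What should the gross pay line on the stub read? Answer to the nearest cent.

$1070.00

Mon: 11:30 AM–8:54 PM = 9 h 24 min; less 45 min break → 8 h 39 min
Tue: 11:11 AM–10:10 PM = 10 h 59 min; less 45 min break → 10 h 14 min
Wed: 10:38 AM–10:14 PM = 11 h 36 min; less 45 min break → 10 h 51 min
Thu: 6:13 AM–5:44 PM = 11 h 31 min; less 45 min break → 10 h 46 min
Fri: 6:23 AM–4:58 PM = 10 h 35 min; less 45 min break → 9 h 50 min
Total worked: 50 h 20 min = 3020 min.
Regular 44 h 0 min = 2640 min at $20.00/h; overtime 6 h 20 min = 380 min at $30.00/h.
Pay = (2640 × $20.00 + 380 × $30.00) ÷ 60 = $1070.00.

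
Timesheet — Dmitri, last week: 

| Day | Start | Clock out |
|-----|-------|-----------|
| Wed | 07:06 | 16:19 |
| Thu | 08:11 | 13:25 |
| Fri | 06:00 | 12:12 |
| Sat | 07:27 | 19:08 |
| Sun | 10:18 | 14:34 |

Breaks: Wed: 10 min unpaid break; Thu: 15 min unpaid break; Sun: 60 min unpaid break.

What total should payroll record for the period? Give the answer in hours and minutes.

Wed: 07:06–16:19 = 9 h 13 min; less 10 min break → 9 h 3 min
Thu: 08:11–13:25 = 5 h 14 min; less 15 min break → 4 h 59 min
Fri: 06:00–12:12 = 6 h 12 min
Sat: 07:27–19:08 = 11 h 41 min
Sun: 10:18–14:34 = 4 h 16 min; less 60 min break → 3 h 16 min
Total: 9 h 3 min + 4 h 59 min + 6 h 12 min + 11 h 41 min + 3 h 16 min = 35 h 11 min.

35 h 11 min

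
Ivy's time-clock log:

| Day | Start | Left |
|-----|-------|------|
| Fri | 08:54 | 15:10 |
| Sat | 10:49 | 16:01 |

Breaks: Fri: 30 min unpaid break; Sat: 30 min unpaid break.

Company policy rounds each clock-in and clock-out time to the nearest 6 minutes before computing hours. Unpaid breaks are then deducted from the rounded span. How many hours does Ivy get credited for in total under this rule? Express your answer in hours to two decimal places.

10.50 hours

Fri: in 08:54→08:54, out 15:10→15:12; 6 h 18 min − 30 min = 5 h 48 min
Sat: in 10:49→10:48, out 16:01→16:00; 5 h 12 min − 30 min = 4 h 42 min
Total credited: 10 h 30 min.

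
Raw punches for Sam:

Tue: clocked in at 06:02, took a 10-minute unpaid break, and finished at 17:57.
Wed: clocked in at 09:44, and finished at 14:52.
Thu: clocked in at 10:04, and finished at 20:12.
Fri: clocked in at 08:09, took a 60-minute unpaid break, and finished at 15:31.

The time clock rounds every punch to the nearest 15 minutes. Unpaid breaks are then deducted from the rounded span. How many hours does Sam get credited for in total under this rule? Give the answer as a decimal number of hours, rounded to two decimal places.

33.33 hours

Tue: in 06:02→06:00, out 17:57→18:00; 12 h 0 min − 10 min = 11 h 50 min
Wed: in 09:44→09:45, out 14:52→14:45; 5 h 0 min
Thu: in 10:04→10:00, out 20:12→20:15; 10 h 15 min
Fri: in 08:09→08:15, out 15:31→15:30; 7 h 15 min − 60 min = 6 h 15 min
Total credited: 33 h 20 min.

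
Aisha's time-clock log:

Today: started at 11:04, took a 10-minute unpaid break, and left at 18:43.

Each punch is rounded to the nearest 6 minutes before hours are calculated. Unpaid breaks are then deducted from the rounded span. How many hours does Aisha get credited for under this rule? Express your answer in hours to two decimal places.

Today: in 11:04→11:06, out 18:43→18:42; 7 h 36 min − 10 min = 7 h 26 min

7.43 hours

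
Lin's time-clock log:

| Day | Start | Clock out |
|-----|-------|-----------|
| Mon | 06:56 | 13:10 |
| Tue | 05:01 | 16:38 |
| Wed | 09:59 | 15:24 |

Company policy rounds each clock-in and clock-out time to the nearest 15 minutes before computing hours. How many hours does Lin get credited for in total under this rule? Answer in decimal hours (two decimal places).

23.50 hours

Mon: in 06:56→07:00, out 13:10→13:15; 6 h 15 min
Tue: in 05:01→05:00, out 16:38→16:45; 11 h 45 min
Wed: in 09:59→10:00, out 15:24→15:30; 5 h 30 min
Total credited: 23 h 30 min.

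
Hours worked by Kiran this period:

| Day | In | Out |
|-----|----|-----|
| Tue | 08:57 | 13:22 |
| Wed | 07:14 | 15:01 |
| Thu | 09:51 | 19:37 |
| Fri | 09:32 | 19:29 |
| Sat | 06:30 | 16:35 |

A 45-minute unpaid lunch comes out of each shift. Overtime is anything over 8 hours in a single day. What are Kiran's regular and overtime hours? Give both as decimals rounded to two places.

Tue: 08:57–13:22 = 4 h 25 min; less 45 min break → 3 h 40 min
Wed: 07:14–15:01 = 7 h 47 min; less 45 min break → 7 h 2 min
Thu: 09:51–19:37 = 9 h 46 min; less 45 min break → 9 h 1 min
Fri: 09:32–19:29 = 9 h 57 min; less 45 min break → 9 h 12 min
Sat: 06:30–16:35 = 10 h 5 min; less 45 min break → 9 h 20 min
Tue reg 3 h 40 min / OT 0 h 0 min; Wed reg 7 h 2 min / OT 0 h 0 min; Thu reg 8 h 0 min / OT 1 h 1 min; Fri reg 8 h 0 min / OT 1 h 12 min; Sat reg 8 h 0 min / OT 1 h 20 min.
Totals: regular 34 h 42 min, overtime 3 h 33 min.

Regular 34.70 hours, overtime 3.55 hours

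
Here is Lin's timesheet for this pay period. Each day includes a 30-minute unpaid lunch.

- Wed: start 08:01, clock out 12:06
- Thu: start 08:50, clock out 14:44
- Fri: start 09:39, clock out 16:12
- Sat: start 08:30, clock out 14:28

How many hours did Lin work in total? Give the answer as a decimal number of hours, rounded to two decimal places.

Wed: 08:01–12:06 = 4 h 5 min; less 30 min break → 3 h 35 min
Thu: 08:50–14:44 = 5 h 54 min; less 30 min break → 5 h 24 min
Fri: 09:39–16:12 = 6 h 33 min; less 30 min break → 6 h 3 min
Sat: 08:30–14:28 = 5 h 58 min; less 30 min break → 5 h 28 min
Total: 3 h 35 min + 5 h 24 min + 6 h 3 min + 5 h 28 min = 20 h 30 min.

20.50 hours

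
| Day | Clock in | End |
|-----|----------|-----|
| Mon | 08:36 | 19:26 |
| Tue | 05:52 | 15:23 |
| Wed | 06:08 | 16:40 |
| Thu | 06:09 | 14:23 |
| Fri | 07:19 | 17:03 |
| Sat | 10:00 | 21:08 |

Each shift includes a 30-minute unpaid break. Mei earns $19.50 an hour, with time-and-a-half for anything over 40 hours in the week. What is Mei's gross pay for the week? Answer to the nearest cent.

$1276.76

Mon: 08:36–19:26 = 10 h 50 min; less 30 min break → 10 h 20 min
Tue: 05:52–15:23 = 9 h 31 min; less 30 min break → 9 h 1 min
Wed: 06:08–16:40 = 10 h 32 min; less 30 min break → 10 h 2 min
Thu: 06:09–14:23 = 8 h 14 min; less 30 min break → 7 h 44 min
Fri: 07:19–17:03 = 9 h 44 min; less 30 min break → 9 h 14 min
Sat: 10:00–21:08 = 11 h 8 min; less 30 min break → 10 h 38 min
Total worked: 56 h 59 min = 3419 min.
Regular 40 h 0 min = 2400 min at $19.50/h; overtime 16 h 59 min = 1019 min at $29.25/h.
Pay = (2400 × $19.50 + 1019 × $29.25) ÷ 60 = $1276.76.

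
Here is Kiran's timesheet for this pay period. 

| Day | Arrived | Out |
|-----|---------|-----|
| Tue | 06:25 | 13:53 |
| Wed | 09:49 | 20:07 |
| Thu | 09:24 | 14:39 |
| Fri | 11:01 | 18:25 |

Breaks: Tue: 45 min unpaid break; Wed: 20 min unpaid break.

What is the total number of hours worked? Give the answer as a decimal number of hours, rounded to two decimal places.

29.33 hours

Tue: 06:25–13:53 = 7 h 28 min; less 45 min break → 6 h 43 min
Wed: 09:49–20:07 = 10 h 18 min; less 20 min break → 9 h 58 min
Thu: 09:24–14:39 = 5 h 15 min
Fri: 11:01–18:25 = 7 h 24 min
Total: 6 h 43 min + 9 h 58 min + 5 h 15 min + 7 h 24 min = 29 h 20 min.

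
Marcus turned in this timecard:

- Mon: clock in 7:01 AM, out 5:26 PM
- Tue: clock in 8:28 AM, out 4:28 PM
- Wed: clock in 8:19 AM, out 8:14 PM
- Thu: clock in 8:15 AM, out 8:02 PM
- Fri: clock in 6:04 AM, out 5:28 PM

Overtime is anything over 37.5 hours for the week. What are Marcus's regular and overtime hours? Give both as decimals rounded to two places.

Mon: 7:01 AM–5:26 PM = 10 h 25 min
Tue: 8:28 AM–4:28 PM = 8 h 0 min
Wed: 8:19 AM–8:14 PM = 11 h 55 min
Thu: 8:15 AM–8:02 PM = 11 h 47 min
Fri: 6:04 AM–5:28 PM = 11 h 24 min
Total worked: 53 h 31 min = 53.52 h.
Threshold 37.5 h → overtime 16 h 1 min, regular 37 h 30 min.

Regular 37.50 hours, overtime 16.02 hours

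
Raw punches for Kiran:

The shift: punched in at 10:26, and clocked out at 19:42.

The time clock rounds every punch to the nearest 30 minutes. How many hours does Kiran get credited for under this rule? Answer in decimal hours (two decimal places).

The shift: in 10:26→10:30, out 19:42→19:30; 9 h 0 min

9.00 hours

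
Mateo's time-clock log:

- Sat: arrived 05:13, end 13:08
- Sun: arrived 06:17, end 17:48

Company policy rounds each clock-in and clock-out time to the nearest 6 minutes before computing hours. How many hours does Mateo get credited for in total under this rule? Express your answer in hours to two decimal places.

Sat: in 05:13→05:12, out 13:08→13:06; 7 h 54 min
Sun: in 06:17→06:18, out 17:48→17:48; 11 h 30 min
Total credited: 19 h 24 min.

19.40 hours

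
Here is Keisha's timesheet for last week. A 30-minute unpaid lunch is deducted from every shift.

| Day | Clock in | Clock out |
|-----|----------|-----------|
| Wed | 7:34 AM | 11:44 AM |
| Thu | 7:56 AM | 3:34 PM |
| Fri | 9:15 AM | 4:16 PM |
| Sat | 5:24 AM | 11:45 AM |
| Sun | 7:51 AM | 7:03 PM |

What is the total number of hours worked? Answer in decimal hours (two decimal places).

Wed: 7:34 AM–11:44 AM = 4 h 10 min; less 30 min break → 3 h 40 min
Thu: 7:56 AM–3:34 PM = 7 h 38 min; less 30 min break → 7 h 8 min
Fri: 9:15 AM–4:16 PM = 7 h 1 min; less 30 min break → 6 h 31 min
Sat: 5:24 AM–11:45 AM = 6 h 21 min; less 30 min break → 5 h 51 min
Sun: 7:51 AM–7:03 PM = 11 h 12 min; less 30 min break → 10 h 42 min
Total: 3 h 40 min + 7 h 8 min + 6 h 31 min + 5 h 51 min + 10 h 42 min = 33 h 52 min.

33.87 hours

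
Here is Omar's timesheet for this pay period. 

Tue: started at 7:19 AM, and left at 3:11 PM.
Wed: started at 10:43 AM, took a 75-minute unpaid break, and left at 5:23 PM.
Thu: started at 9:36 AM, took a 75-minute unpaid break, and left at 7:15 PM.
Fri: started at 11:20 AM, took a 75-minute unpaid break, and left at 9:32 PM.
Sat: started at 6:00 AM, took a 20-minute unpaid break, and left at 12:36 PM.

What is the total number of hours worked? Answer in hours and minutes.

36 h 54 min

Tue: 7:19 AM–3:11 PM = 7 h 52 min
Wed: 10:43 AM–5:23 PM = 6 h 40 min; less 75 min break → 5 h 25 min
Thu: 9:36 AM–7:15 PM = 9 h 39 min; less 75 min break → 8 h 24 min
Fri: 11:20 AM–9:32 PM = 10 h 12 min; less 75 min break → 8 h 57 min
Sat: 6:00 AM–12:36 PM = 6 h 36 min; less 20 min break → 6 h 16 min
Total: 7 h 52 min + 5 h 25 min + 8 h 24 min + 8 h 57 min + 6 h 16 min = 36 h 54 min.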